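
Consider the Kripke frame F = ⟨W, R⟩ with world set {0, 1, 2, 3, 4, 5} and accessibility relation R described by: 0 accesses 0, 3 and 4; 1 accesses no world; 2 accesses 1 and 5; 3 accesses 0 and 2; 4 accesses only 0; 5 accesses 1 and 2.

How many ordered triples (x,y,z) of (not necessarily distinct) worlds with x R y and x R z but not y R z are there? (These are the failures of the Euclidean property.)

Enumerating: (0,3,3), (0,3,4), (0,4,3), (0,4,4), (2,1,1), (2,1,5), (2,5,5), (3,0,2), (3,2,0), (3,2,2), (5,1,1), (5,1,2), (5,2,2).

13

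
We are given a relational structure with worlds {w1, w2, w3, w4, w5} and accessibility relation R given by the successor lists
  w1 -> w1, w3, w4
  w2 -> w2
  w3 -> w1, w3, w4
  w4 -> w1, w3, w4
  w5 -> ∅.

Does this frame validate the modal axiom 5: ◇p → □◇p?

Yes

Axiom 5 corresponds to the accessibility relation being Euclidean.
Euclidean: yes — any two successors of a common world are R-related.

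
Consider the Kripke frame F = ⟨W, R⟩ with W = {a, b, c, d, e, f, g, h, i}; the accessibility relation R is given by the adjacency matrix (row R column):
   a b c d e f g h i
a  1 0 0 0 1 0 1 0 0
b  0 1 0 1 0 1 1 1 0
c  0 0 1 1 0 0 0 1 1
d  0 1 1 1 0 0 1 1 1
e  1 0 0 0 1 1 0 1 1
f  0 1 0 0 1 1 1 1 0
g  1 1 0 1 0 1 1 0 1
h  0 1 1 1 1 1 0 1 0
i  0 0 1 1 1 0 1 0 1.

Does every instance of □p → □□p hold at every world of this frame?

The schema 4 characterises exactly the transitive frames.
Transitive: no — a R e and e R f, but not a R f.

No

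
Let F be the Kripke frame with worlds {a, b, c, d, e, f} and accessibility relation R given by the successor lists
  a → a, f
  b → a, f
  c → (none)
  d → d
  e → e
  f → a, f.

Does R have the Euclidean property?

Euclidean: yes — any two successors of a common world are R-related.

Yes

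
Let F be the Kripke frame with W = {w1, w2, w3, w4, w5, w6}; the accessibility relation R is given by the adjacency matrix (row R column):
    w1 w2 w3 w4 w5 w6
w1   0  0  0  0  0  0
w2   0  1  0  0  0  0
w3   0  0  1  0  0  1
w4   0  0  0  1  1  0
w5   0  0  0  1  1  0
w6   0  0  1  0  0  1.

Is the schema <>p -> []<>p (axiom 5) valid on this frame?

By correspondence theory, 5 is valid on a frame iff R is Euclidean.
Euclidean: yes — any two successors of a common world are R-related.

Yes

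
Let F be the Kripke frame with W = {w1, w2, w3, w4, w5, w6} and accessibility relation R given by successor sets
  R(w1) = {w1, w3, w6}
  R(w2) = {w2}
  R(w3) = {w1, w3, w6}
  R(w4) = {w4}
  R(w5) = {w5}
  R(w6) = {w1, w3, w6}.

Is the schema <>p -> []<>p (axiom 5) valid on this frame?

Yes

By correspondence theory, 5 is valid on a frame iff R is Euclidean.
Euclidean: yes — any two successors of a common world are R-related.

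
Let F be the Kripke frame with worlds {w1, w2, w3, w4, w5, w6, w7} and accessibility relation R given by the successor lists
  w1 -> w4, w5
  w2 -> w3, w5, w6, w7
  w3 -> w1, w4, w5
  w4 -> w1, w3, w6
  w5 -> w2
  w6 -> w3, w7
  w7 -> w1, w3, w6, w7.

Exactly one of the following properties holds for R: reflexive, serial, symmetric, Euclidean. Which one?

Reflexive: no — w1 is not related to itself.
Serial: yes — every world has a successor (e.g. w1 R w4).
Symmetric: no — w1 R w5 but not w5 R w1.
Euclidean: no — w1 R w4 and w1 R w5, but not w4 R w5.
Only serial holds.

serial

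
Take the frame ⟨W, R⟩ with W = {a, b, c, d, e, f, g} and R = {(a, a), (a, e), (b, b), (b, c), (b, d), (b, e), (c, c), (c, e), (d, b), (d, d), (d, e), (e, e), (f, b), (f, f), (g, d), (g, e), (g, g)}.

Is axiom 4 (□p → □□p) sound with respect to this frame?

No

Axiom 4 corresponds to the accessibility relation being transitive.
Transitive: no — d R b and b R c, but not d R c.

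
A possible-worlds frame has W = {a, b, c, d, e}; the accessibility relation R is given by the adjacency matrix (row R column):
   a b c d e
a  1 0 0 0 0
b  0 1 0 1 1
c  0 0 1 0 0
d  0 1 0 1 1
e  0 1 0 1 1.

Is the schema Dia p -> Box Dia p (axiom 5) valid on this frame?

Yes

By correspondence theory, 5 is valid on a frame iff R is Euclidean.
Euclidean: yes — any two successors of a common world are R-related.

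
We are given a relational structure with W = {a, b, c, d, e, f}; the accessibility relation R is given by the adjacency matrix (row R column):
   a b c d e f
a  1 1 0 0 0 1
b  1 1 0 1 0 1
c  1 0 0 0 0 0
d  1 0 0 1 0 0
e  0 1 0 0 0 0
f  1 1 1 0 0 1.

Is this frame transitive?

No

Transitive: no — a R b and b R d, but not a R d.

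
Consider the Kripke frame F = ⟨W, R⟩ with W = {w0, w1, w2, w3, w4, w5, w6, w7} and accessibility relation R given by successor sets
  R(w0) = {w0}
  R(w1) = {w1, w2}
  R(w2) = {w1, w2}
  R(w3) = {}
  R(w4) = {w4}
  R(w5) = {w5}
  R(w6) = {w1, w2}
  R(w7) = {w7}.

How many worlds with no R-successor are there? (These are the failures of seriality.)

Enumerating: w3.

1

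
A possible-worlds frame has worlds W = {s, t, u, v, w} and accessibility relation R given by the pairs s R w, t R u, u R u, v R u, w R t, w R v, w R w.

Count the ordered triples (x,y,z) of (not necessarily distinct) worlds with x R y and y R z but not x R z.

4

Enumerating: (s,w,t), (s,w,v), (w,t,u), (w,v,u).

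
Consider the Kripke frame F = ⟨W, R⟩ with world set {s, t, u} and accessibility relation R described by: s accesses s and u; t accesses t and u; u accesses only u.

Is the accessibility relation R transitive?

Yes

Transitive: yes — every two-step R-path is closed by a direct edge.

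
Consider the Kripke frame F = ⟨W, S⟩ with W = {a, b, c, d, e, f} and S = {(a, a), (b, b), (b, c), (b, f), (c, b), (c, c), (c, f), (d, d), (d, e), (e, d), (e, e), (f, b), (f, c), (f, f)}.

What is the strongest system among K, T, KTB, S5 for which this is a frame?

S5

Reflexive (axiom T): yes — every world is S-related to itself.
Symmetric (axiom B): yes — every pair in S has its reverse in S.
Euclidean (axiom 5): yes — any two successors of a common world are S-related.
So F validates K, T, KTB, S5. The strongest is S5.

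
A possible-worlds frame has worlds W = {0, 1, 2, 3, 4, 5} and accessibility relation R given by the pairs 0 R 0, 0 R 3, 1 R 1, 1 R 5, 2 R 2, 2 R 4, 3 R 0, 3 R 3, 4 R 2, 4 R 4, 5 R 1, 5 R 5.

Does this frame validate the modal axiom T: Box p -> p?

Yes

By correspondence theory, T is valid on a frame iff R is reflexive.
Reflexive: yes — every world is R-related to itself.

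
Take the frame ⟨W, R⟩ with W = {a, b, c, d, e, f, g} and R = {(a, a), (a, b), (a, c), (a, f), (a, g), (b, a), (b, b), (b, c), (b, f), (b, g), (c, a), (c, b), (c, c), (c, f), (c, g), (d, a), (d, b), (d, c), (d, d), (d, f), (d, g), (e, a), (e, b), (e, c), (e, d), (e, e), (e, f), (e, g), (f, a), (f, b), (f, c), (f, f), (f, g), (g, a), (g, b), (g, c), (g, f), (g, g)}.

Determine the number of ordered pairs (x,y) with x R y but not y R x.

11

Enumerating: (d,a), (d,b), (d,c), (d,f), (d,g), (e,a), (e,b), (e,c), (e,d), (e,f), (e,g).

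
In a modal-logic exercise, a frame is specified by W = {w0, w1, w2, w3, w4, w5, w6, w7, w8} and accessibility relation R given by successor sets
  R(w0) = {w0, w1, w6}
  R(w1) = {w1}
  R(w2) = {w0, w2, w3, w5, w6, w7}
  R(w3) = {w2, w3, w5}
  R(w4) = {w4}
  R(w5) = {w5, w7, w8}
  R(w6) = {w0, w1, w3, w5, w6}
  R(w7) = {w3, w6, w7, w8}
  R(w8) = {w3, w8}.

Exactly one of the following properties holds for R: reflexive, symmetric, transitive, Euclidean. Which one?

reflexive

Reflexive: yes — every world is R-related to itself.
Symmetric: no — w0 R w1 but not w1 R w0.
Transitive: no — w0 R w6 and w6 R w3, but not w0 R w3.
Euclidean: no — w0 R w1 and w0 R w6, but not w1 R w6.
Only reflexive holds.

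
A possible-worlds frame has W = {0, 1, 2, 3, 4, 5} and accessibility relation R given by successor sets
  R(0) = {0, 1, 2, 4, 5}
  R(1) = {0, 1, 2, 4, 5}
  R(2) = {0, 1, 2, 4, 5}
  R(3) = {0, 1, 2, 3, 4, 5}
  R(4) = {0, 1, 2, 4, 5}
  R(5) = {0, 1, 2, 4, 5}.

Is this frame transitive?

Transitive: yes — every two-step R-path is closed by a direct edge.

Yes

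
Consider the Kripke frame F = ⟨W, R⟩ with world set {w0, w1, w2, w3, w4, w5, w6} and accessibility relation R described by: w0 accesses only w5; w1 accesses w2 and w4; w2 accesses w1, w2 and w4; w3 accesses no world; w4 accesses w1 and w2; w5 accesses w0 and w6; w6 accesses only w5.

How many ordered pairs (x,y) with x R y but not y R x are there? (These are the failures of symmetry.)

0

R is symmetric; there are no such tuples.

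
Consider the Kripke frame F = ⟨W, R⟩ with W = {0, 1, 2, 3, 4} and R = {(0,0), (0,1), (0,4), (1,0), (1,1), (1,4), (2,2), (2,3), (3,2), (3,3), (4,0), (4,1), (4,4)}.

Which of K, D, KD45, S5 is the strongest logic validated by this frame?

S5

Serial (axiom D): yes — every world has a successor (e.g. 0 R 0).
Euclidean (axiom 5): yes — any two successors of a common world are R-related.
Transitive (axiom 4): yes — every two-step R-path is closed by a direct edge.
Reflexive (axiom T): yes — every world is R-related to itself.
So F validates K, D, KD45, S5. The strongest is S5.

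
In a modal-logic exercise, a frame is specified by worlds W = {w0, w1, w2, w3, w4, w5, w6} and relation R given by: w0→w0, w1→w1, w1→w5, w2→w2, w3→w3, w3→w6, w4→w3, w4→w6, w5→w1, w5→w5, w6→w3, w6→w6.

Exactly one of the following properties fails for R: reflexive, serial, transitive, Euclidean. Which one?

Reflexive: no — w4 is not related to itself.
Serial: yes — every world has a successor (e.g. w0 R w0).
Transitive: yes — every two-step R-path is closed by a direct edge.
Euclidean: yes — any two successors of a common world are R-related.
Only reflexive fails.

reflexive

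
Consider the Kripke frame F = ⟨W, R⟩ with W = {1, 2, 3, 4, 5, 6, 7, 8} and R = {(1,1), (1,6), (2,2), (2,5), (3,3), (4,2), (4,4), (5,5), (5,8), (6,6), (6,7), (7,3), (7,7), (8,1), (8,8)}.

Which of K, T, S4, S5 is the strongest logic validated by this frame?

T

Reflexive (axiom T): yes — every world is R-related to itself.
Transitive (axiom 4): no — 1 R 6 and 6 R 7, but not 1 R 7.
Euclidean (axiom 5): no — 1 R 6 and 1 R 1, but not 6 R 1.
So F validates K, T; S4 would additionally require R to be transitive. The strongest is T.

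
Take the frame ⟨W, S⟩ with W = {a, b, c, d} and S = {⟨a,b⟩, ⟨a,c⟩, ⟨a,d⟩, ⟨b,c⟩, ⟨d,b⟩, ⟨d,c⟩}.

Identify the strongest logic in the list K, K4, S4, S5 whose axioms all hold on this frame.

K4

Transitive (axiom 4): yes — every two-step S-path is closed by a direct edge.
Reflexive (axiom T): no — a is not related to itself.
Euclidean (axiom 5): no — a S b and a S d, but not b S d.
So F validates K, K4; S4 would additionally require S to be reflexive. The strongest is K4.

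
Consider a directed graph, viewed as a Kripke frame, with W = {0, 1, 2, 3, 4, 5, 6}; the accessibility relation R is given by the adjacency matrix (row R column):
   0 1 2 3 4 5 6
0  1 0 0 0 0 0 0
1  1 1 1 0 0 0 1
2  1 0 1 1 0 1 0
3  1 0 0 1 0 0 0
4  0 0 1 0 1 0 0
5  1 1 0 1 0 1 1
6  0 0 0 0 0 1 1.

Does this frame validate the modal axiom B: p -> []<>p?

No

Axiom B corresponds to the accessibility relation being symmetric.
Symmetric: no — 1 R 0 but not 0 R 1.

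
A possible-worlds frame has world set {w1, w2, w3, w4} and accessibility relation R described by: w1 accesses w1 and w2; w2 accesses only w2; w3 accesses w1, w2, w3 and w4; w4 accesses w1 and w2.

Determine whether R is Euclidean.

Euclidean: no — w3 R w1 and w3 R w4, but not w1 R w4.

No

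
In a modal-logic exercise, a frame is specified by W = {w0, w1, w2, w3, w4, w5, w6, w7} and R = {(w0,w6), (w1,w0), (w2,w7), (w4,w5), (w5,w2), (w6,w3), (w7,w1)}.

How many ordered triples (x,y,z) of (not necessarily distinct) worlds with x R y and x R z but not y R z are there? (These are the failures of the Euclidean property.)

Enumerating: (w0,w6,w6), (w1,w0,w0), (w2,w7,w7), (w4,w5,w5), (w5,w2,w2), (w6,w3,w3), (w7,w1,w1).

7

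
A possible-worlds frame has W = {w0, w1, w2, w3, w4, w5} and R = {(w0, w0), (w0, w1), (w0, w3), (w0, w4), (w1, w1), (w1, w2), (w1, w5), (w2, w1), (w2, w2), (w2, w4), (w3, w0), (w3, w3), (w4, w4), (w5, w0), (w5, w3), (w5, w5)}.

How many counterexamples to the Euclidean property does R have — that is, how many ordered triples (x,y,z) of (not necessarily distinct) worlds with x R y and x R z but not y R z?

16

Enumerating: (w0,w1,w0), (w0,w1,w3), (w0,w1,w4), (w0,w3,w1), (w0,w3,w4), (w0,w4,w0), (w0,w4,w1), (w0,w4,w3), (w1,w2,w5), (w1,w5,w1), (w1,w5,w2), (w2,w1,w4), (w2,w4,w1), (w2,w4,w2), (w5,w0,w5), (w5,w3,w5).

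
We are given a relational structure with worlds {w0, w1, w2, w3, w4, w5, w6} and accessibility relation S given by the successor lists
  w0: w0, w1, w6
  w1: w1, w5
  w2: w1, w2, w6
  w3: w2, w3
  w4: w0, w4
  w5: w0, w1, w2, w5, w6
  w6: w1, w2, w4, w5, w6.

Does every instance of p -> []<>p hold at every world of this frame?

Axiom B corresponds to the accessibility relation being symmetric.
Symmetric: no — w0 S w1 but not w1 S w0.

No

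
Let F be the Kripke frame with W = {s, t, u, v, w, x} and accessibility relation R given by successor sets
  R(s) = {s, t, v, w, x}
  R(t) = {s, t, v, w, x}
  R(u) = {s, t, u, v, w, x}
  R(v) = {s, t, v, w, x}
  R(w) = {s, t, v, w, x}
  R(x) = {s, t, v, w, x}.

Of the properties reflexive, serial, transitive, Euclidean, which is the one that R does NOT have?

Reflexive: yes — every world is R-related to itself.
Serial: yes — every world has a successor (e.g. s R s).
Transitive: yes — every two-step R-path is closed by a direct edge.
Euclidean: no — u R s and u R u, but not s R u.
Only Euclidean fails.

Euclidean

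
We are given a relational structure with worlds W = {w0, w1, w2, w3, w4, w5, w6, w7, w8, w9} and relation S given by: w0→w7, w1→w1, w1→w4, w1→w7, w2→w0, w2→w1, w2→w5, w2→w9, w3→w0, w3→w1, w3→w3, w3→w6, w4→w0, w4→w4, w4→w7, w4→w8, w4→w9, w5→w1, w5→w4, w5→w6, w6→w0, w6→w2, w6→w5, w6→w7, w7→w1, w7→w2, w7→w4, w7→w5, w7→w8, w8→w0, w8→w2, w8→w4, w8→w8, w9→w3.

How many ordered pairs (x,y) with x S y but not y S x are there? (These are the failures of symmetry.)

22

Enumerating: (w0,w7), (w1,w4), (w2,w0), (w2,w1), (w2,w5), (w2,w9), (w3,w0), (w3,w1), (w3,w6), (w4,w0), (w4,w9), (w5,w1), … and 10 more.
Total: 22.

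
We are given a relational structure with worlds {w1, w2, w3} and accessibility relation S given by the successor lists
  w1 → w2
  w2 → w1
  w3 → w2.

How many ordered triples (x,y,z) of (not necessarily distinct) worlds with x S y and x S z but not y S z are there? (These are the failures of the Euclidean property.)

3

Enumerating: (w1,w2,w2), (w2,w1,w1), (w3,w2,w2).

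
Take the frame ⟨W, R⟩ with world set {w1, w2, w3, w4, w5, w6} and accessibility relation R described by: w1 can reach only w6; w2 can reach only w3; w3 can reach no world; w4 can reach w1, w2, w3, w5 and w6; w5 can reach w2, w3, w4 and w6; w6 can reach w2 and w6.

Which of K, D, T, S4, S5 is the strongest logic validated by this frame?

Serial (axiom D): no — w3 has no R-successor.
Reflexive (axiom T): no — w1 is not related to itself.
Transitive (axiom 4): no — w1 R w6 and w6 R w2, but not w1 R w2.
Euclidean (axiom 5): no — w4 R w1 and w4 R w2, but not w1 R w2.
So F validates K; D would additionally require R to be serial. The strongest is K.

K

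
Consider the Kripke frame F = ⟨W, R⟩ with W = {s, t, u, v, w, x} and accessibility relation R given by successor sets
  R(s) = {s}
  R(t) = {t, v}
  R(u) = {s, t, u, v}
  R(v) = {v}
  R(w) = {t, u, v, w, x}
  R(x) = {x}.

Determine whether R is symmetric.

No

Symmetric: no — t R v but not v R t.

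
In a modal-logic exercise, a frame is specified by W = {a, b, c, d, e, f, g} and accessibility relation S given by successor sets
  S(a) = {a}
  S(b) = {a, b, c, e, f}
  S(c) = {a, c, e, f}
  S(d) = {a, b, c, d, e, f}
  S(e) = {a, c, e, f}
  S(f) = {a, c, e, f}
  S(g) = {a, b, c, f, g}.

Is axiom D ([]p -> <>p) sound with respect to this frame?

Axiom D corresponds to the accessibility relation being serial.
Serial: yes — every world has a successor (e.g. a S a).

Yes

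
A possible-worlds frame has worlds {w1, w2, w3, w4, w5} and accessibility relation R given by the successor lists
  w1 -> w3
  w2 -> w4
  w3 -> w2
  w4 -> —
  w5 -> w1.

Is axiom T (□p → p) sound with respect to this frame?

By correspondence theory, T is valid on a frame iff R is reflexive.
Reflexive: no — w1 is not related to itself.

No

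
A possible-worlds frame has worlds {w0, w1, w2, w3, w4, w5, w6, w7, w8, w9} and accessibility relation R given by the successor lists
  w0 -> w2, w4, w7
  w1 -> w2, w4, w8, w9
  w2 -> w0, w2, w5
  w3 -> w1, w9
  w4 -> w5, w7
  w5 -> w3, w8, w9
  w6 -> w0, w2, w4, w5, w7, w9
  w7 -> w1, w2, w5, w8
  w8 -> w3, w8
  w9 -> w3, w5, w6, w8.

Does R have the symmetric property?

Symmetric: no — w0 R w4 but not w4 R w0.

No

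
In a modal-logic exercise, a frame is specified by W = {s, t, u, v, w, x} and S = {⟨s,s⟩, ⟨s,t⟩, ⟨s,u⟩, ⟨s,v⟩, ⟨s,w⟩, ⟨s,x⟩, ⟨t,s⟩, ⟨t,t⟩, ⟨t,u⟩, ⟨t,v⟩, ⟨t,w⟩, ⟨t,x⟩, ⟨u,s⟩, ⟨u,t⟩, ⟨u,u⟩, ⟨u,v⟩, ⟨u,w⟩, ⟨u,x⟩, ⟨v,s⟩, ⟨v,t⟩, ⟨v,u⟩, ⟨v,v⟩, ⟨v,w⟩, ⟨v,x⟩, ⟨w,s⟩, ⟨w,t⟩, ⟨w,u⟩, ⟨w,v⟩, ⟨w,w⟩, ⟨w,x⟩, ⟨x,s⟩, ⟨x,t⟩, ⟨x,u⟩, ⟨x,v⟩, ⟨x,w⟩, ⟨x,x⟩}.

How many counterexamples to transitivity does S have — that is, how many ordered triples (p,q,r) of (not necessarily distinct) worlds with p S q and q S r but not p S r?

0

S is transitive; there are no such tuples.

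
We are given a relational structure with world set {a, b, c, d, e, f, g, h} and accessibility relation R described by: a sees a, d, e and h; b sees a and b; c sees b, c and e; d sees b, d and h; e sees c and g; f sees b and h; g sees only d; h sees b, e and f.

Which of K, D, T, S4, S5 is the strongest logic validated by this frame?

D

Serial (axiom D): yes — every world has a successor (e.g. a R a).
Reflexive (axiom T): no — e is not related to itself.
Transitive (axiom 4): no — a R d and d R b, but not a R b.
Euclidean (axiom 5): no — a R d and a R e, but not d R e.
So F validates K, D; T would additionally require R to be reflexive. The strongest is D.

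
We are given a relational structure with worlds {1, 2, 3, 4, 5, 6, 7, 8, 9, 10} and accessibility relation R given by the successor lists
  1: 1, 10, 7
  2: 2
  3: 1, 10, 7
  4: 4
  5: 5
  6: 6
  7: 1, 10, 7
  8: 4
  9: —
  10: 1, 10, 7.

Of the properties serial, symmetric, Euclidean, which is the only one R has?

Serial: no — 9 has no R-successor.
Symmetric: no — 3 R 1 but not 1 R 3.
Euclidean: yes — any two successors of a common world are R-related.
Only Euclidean holds.

Euclidean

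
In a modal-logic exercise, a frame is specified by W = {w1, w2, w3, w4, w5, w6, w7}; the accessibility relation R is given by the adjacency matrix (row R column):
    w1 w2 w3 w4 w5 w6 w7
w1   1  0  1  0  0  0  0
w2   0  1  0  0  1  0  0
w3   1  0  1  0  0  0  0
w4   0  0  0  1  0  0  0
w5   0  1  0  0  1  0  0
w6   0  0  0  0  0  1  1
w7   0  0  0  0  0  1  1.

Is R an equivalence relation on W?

Reflexive: yes — every world is R-related to itself.
Symmetric: yes — every pair in R has its reverse in R.
Transitive: yes — every two-step R-path is closed by a direct edge.
So R is an equivalence relation.

Yes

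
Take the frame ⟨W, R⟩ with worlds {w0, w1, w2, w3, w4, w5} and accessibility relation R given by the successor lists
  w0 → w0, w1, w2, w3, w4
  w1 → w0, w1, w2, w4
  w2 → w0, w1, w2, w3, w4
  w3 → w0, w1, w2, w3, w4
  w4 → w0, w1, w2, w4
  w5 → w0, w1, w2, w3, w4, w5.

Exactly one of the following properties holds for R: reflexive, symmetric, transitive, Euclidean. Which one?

Reflexive: yes — every world is R-related to itself.
Symmetric: no — w3 R w1 but not w1 R w3.
Transitive: no — w1 R w0 and w0 R w3, but not w1 R w3.
Euclidean: no — w0 R w1 and w0 R w3, but not w1 R w3.
Only reflexive holds.

reflexive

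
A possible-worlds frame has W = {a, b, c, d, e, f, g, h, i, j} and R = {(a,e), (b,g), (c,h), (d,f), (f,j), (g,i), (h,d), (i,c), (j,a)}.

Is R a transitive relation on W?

No

Transitive: no — b R g and g R i, but not b R i.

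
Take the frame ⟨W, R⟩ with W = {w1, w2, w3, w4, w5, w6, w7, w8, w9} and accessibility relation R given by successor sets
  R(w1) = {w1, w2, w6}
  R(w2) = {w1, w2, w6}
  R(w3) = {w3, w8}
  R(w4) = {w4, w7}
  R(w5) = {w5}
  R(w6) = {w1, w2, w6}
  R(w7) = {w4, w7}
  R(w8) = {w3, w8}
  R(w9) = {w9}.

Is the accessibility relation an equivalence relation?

Reflexive: yes — every world is R-related to itself.
Symmetric: yes — every pair in R has its reverse in R.
Transitive: yes — every two-step R-path is closed by a direct edge.
So R is an equivalence relation.

Yes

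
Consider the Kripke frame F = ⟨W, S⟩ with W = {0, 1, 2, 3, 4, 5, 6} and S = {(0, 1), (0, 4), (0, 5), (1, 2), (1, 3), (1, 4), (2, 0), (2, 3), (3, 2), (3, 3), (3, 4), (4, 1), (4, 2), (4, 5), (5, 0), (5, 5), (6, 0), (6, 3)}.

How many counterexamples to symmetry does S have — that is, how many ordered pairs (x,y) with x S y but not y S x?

Enumerating: (0,1), (0,4), (1,2), (1,3), (2,0), (3,4), (4,2), (4,5), (6,0), (6,3).

10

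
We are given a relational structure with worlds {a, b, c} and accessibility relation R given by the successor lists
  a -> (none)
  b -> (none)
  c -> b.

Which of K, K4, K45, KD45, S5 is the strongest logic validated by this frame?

Transitive (axiom 4): yes — every two-step R-path is closed by a direct edge.
Euclidean (axiom 5): no — c R b and c R b, but not b R b.
Serial (axiom D): no — a has no R-successor.
Reflexive (axiom T): no — a is not related to itself.
So F validates K, K4; K45 would additionally require R to be Euclidean. The strongest is K4.

K4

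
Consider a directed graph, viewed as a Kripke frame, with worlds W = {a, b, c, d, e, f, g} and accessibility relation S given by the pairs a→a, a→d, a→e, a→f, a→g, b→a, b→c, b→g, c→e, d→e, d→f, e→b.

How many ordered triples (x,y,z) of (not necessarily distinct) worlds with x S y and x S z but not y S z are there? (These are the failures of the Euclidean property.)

Enumerating: (a,d,a), (a,d,d), (a,d,g), (a,e,a), (a,e,d), (a,e,e), (a,e,f), (a,e,g), (a,f,a), (a,f,d), (a,f,e), (a,f,f), … and 19 more.
Total: 31.

31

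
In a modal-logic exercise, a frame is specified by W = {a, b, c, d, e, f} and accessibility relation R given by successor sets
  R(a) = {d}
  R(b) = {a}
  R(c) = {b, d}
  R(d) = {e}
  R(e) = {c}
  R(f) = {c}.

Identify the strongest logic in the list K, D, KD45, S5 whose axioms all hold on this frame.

D

Serial (axiom D): yes — every world has a successor (e.g. a R d).
Euclidean (axiom 5): no — c R b and c R d, but not b R d.
Transitive (axiom 4): no — a R d and d R e, but not a R e.
Reflexive (axiom T): no — a is not related to itself.
So F validates K, D; KD45 would additionally require R to be Euclidean and transitive. The strongest is D.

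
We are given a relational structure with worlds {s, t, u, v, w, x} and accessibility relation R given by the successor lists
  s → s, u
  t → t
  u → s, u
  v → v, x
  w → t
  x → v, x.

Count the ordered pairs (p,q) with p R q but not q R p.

1

Enumerating: (w,t).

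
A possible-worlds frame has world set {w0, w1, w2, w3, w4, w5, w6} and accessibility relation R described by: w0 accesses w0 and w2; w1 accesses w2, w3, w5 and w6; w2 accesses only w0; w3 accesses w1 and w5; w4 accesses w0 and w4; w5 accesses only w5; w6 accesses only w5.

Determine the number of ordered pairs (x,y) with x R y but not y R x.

6

Enumerating: (w1,w2), (w1,w5), (w1,w6), (w3,w5), (w4,w0), (w6,w5).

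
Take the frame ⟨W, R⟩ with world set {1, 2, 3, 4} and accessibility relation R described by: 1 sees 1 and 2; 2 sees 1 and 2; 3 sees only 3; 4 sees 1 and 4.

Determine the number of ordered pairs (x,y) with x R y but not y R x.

1

Enumerating: (4,1).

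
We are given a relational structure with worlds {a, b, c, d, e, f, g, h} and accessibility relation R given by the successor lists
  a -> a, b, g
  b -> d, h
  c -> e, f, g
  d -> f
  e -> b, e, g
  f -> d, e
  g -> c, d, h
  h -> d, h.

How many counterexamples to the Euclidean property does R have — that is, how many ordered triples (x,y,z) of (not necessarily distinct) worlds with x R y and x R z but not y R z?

33

Enumerating: (a,b,a), (a,b,b), (a,b,g), (a,g,a), (a,g,b), (a,g,g), (b,d,d), (b,d,h), (c,e,f), (c,f,f), (c,f,g), (c,g,e), … and 21 more.
Total: 33.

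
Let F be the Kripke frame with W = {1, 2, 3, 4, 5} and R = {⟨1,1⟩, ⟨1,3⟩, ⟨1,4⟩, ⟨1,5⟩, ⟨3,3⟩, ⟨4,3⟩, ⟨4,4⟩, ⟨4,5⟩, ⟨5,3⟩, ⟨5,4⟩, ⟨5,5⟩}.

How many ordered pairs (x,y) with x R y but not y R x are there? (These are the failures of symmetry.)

Enumerating: (1,3), (1,4), (1,5), (4,3), (5,3).

5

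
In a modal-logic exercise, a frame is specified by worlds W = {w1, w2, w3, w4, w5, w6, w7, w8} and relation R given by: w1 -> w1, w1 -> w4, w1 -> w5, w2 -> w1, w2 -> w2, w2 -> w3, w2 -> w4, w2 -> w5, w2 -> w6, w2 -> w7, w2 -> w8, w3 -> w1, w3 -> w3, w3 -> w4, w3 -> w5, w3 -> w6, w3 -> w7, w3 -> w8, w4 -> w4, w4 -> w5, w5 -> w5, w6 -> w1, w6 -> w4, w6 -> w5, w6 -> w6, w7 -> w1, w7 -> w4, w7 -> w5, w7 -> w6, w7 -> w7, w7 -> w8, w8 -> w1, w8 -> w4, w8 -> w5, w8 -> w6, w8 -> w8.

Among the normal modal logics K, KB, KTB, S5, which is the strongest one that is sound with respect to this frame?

Symmetric (axiom B): no — w1 R w4 but not w4 R w1.
Reflexive (axiom T): yes — every world is R-related to itself.
Euclidean (axiom 5): no — w1 R w5 and w1 R w4, but not w5 R w4.
So F validates K; KB would additionally require R to be symmetric. The strongest is K.

K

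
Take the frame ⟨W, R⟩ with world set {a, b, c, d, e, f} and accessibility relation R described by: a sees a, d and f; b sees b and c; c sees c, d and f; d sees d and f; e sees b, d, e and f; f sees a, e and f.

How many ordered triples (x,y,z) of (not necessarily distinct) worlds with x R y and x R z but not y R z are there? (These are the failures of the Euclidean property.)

16

Enumerating: (a,d,a), (a,f,d), (b,c,b), (c,d,c), (c,f,c), (c,f,d), (d,f,d), (e,b,d), (e,b,e), (e,b,f), (e,d,b), (e,d,e), (e,f,b), (e,f,d), (f,a,e), (f,e,a).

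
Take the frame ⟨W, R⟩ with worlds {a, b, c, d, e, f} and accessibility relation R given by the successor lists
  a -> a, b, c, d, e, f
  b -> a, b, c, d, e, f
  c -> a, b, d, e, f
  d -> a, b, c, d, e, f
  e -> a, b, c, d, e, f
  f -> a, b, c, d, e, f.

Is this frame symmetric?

Symmetric: yes — every pair in R has its reverse in R.

Yes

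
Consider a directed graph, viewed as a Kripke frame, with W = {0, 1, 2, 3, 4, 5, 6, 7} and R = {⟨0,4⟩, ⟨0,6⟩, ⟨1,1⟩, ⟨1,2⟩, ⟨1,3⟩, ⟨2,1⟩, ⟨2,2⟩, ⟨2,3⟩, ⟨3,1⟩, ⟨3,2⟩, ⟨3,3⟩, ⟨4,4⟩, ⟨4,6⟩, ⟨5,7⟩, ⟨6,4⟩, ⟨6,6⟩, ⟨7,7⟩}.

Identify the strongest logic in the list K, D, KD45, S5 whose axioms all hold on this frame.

Serial (axiom D): yes — every world has a successor (e.g. 0 R 4).
Euclidean (axiom 5): yes — any two successors of a common world are R-related.
Transitive (axiom 4): yes — every two-step R-path is closed by a direct edge.
Reflexive (axiom T): no — 0 is not related to itself.
So F validates K, D, KD45; S5 would additionally require R to be reflexive. The strongest is KD45.

KD45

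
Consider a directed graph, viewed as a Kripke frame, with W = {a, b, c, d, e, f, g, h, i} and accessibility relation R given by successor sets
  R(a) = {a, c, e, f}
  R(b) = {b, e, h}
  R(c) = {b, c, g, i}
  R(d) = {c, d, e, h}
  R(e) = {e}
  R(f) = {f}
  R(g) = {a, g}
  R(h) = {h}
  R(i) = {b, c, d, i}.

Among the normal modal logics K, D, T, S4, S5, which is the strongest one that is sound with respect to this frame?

T

Serial (axiom D): yes — every world has a successor (e.g. a R a).
Reflexive (axiom T): yes — every world is R-related to itself.
Transitive (axiom 4): no — a R c and c R b, but not a R b.
Euclidean (axiom 5): no — a R c and a R e, but not c R e.
So F validates K, D, T; S4 would additionally require R to be transitive. The strongest is T.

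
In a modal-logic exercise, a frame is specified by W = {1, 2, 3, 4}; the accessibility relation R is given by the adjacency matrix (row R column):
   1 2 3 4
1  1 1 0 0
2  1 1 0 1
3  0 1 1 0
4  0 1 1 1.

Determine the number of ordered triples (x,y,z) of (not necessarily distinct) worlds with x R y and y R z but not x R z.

Enumerating: (1,2,4), (2,4,3), (3,2,1), (3,2,4), (4,2,1).

5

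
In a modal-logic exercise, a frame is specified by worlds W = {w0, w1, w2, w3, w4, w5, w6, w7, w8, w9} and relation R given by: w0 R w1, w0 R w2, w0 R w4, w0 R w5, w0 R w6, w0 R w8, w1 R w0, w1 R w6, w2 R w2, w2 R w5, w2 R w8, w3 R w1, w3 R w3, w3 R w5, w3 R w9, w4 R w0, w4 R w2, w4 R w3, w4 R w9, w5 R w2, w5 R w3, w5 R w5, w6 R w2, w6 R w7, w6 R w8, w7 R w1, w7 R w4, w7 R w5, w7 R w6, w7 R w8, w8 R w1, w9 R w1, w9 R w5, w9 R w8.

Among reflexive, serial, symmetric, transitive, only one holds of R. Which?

Reflexive: no — w0 is not related to itself.
Serial: yes — every world has a successor (e.g. w0 R w1).
Symmetric: no — w0 R w2 but not w2 R w0.
Transitive: no — w0 R w4 and w4 R w3, but not w0 R w3.
Only serial holds.

serial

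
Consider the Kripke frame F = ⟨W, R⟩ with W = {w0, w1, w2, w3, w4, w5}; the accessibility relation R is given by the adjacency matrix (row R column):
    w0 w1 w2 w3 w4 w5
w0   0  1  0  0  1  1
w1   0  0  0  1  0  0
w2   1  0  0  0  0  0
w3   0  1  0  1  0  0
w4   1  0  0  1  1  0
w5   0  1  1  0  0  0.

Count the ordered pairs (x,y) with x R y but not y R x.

Enumerating: (w0,w1), (w0,w5), (w2,w0), (w4,w3), (w5,w1), (w5,w2).

6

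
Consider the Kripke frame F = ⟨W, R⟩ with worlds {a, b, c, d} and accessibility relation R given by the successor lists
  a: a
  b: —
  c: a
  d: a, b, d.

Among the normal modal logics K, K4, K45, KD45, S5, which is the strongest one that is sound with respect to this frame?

Transitive (axiom 4): yes — every two-step R-path is closed by a direct edge.
Euclidean (axiom 5): no — d R a and d R b, but not a R b.
Serial (axiom D): no — b has no R-successor.
Reflexive (axiom T): no — b is not related to itself.
So F validates K, K4; K45 would additionally require R to be Euclidean. The strongest is K4.

K4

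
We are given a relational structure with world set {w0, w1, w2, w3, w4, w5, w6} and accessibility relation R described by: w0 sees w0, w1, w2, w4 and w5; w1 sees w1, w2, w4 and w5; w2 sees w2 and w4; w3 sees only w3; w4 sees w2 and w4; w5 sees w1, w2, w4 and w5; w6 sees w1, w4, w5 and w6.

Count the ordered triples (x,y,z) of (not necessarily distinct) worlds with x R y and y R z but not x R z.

3

Enumerating: (w6,w1,w2), (w6,w4,w2), (w6,w5,w2).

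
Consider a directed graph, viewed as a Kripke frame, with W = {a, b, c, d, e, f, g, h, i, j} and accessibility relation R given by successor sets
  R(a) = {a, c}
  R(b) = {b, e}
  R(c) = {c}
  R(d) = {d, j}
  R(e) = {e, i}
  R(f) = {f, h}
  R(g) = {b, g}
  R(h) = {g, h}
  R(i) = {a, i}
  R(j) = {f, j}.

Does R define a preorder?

Reflexive: yes — every world is R-related to itself.
Transitive: no — b R e and e R i, but not b R i.
So R is not a preorder.

No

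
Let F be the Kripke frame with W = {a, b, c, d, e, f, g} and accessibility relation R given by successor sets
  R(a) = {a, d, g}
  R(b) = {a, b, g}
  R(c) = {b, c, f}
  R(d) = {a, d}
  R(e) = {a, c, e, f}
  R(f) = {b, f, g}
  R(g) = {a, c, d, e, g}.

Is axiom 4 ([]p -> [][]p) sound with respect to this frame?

Axiom 4 corresponds to the accessibility relation being transitive.
Transitive: no — a R g and g R c, but not a R c.

No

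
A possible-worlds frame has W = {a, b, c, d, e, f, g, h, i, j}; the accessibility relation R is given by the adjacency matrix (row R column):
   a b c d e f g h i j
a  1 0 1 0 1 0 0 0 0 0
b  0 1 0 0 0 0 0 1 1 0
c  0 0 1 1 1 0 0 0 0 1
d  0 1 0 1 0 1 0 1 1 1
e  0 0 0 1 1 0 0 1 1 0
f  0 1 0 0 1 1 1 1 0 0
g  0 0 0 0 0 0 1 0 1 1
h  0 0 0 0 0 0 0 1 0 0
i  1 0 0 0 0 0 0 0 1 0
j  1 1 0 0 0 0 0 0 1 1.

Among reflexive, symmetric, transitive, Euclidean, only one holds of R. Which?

Reflexive: yes — every world is R-related to itself.
Symmetric: no — a R c but not c R a.
Transitive: no — a R c and c R d, but not a R d.
Euclidean: no — a R e and a R c, but not e R c.
Only reflexive holds.

reflexive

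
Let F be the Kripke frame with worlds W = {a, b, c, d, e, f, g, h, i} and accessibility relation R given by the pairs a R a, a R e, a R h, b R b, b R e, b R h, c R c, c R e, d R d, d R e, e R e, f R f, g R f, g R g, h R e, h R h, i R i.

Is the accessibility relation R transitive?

Yes

Transitive: yes — every two-step R-path is closed by a direct edge.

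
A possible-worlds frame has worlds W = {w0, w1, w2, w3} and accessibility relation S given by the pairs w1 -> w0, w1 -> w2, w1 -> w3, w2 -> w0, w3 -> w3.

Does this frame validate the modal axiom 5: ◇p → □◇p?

Axiom 5 corresponds to the accessibility relation being Euclidean.
Euclidean: no — w1 S w0 and w1 S w2, but not w0 S w2.

No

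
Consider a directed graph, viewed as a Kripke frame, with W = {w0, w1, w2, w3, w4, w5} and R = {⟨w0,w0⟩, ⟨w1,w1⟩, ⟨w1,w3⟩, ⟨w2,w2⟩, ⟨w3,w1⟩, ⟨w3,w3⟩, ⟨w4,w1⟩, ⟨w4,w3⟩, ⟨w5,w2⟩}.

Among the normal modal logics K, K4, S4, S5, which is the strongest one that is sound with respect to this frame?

Transitive (axiom 4): yes — every two-step R-path is closed by a direct edge.
Reflexive (axiom T): no — w4 is not related to itself.
Euclidean (axiom 5): yes — any two successors of a common world are R-related.
So F validates K, K4; S4 would additionally require R to be reflexive. The strongest is K4.

K4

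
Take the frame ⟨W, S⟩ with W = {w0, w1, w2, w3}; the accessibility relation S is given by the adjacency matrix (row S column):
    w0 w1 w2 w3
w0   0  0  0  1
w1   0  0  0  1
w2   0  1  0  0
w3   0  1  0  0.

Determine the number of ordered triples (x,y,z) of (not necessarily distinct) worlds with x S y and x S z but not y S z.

4

Enumerating: (w0,w3,w3), (w1,w3,w3), (w2,w1,w1), (w3,w1,w1).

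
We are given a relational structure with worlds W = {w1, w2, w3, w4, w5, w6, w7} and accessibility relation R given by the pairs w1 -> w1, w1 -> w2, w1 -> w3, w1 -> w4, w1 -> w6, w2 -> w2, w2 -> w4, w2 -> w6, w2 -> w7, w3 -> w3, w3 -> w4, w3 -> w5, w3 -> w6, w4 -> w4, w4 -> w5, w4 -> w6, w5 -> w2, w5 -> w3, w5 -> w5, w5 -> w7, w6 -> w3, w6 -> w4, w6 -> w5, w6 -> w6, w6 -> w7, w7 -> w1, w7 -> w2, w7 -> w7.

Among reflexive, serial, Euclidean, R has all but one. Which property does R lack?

Reflexive: yes — every world is R-related to itself.
Serial: yes — every world has a successor (e.g. w1 R w1).
Euclidean: no — w1 R w2 and w1 R w3, but not w2 R w3.
Only Euclidean fails.

Euclidean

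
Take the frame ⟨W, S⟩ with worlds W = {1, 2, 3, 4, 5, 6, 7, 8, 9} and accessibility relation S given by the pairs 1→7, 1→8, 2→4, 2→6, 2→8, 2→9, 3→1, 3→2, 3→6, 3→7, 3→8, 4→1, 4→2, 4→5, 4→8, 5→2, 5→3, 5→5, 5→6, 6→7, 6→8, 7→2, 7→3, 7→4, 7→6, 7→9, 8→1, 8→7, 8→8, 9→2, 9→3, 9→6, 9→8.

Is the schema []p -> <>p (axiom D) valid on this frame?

Yes

The schema D characterises exactly the serial frames.
Serial: yes — every world has a successor (e.g. 1 S 7).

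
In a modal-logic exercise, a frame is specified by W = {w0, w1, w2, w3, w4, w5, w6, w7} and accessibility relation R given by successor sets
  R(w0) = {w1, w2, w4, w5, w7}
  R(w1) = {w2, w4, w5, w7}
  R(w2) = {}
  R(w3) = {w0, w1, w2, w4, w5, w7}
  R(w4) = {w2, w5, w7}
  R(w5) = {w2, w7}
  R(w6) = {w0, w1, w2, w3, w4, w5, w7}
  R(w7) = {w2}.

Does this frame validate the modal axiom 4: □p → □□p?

Yes

The schema 4 characterises exactly the transitive frames.
Transitive: yes — every two-step R-path is closed by a direct edge.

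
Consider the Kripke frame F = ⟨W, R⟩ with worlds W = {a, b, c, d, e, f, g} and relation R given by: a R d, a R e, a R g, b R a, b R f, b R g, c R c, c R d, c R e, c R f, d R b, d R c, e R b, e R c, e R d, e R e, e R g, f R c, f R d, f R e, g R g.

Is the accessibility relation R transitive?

Transitive: no — a R d and d R b, but not a R b.

No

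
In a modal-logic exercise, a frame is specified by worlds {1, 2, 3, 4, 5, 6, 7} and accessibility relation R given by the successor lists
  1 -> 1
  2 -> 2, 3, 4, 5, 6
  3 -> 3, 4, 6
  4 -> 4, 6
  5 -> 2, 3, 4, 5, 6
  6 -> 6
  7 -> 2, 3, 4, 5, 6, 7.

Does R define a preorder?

Yes

Reflexive: yes — every world is R-related to itself.
Transitive: yes — every two-step R-path is closed by a direct edge.
So R is a preorder.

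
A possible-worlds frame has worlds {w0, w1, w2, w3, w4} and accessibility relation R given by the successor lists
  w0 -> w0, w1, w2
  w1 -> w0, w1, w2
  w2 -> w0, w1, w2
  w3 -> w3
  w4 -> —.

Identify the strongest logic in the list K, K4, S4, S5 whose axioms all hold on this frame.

Transitive (axiom 4): yes — every two-step R-path is closed by a direct edge.
Reflexive (axiom T): no — w4 is not related to itself.
Euclidean (axiom 5): yes — any two successors of a common world are R-related.
So F validates K, K4; S4 would additionally require R to be reflexive. The strongest is K4.

K4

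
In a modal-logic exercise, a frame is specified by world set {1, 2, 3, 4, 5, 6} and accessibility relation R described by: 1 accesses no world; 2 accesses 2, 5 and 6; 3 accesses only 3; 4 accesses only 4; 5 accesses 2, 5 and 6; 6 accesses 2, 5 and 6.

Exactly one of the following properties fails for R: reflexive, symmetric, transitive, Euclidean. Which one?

Reflexive: no — 1 is not related to itself.
Symmetric: yes — every pair in R has its reverse in R.
Transitive: yes — every two-step R-path is closed by a direct edge.
Euclidean: yes — any two successors of a common world are R-related.
Only reflexive fails.

reflexive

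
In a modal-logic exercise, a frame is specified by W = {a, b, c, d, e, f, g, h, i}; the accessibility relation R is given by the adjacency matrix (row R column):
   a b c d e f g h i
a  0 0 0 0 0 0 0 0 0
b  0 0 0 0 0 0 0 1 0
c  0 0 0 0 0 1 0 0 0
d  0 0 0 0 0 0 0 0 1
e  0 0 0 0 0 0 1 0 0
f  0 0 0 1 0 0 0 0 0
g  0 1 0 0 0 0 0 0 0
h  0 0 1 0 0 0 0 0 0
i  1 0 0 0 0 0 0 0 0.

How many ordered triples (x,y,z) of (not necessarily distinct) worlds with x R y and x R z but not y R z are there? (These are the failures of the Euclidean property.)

Enumerating: (b,h,h), (c,f,f), (d,i,i), (e,g,g), (f,d,d), (g,b,b), (h,c,c), (i,a,a).

8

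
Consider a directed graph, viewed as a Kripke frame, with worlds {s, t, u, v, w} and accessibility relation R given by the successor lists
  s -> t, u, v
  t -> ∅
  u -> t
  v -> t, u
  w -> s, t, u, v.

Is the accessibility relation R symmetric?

No

Symmetric: no — s R t but not t R s.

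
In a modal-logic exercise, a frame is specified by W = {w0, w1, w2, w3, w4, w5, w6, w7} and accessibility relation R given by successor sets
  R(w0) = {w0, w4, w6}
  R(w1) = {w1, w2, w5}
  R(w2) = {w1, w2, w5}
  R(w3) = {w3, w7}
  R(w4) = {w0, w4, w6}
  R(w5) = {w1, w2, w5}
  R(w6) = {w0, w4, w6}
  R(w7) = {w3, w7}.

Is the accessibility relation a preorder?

Reflexive: yes — every world is R-related to itself.
Transitive: yes — every two-step R-path is closed by a direct edge.
So R is a preorder.

Yes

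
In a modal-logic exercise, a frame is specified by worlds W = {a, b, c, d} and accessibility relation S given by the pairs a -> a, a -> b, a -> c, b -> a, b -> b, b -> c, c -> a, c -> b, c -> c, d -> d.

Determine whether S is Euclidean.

Euclidean: yes — any two successors of a common world are S-related.

Yes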